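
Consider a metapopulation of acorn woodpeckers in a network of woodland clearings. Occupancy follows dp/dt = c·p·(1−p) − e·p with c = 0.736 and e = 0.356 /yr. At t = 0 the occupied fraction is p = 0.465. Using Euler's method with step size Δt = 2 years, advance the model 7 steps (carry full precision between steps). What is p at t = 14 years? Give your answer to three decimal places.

0.516

Update rule: p ← p + [c·p·(1−p) − e·p]·Δt with Δt = 2.
t = 2: p = 0.46500 + (+0.03512) = 0.50012
t = 4: p = 0.50012 + (+0.01192) = 0.51203
t = 6: p = 0.51203 + (+0.00322) = 0.51525
t = 8: p = 0.51525 + (+0.00080) = 0.51605
t = 10: p = 0.51605 + (+0.00019) = 0.51624
t = 12: p = 0.51624 + (+0.00005) = 0.51629
t = 14: p = 0.51629 + (+0.00001) = 0.51630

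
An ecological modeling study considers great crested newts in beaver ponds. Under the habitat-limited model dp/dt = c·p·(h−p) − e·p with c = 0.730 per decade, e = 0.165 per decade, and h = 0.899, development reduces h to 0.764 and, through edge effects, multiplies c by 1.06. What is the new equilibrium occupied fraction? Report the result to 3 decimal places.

0.551

Before: p* = h − e/c = 0.899 − 0.165/0.730 = 0.899 − 0.2260 = 0.6730.
After: c = 0.7738, e = 0.165, h = 0.764; p* = 0.764 − 0.165/0.7738 = 0.5508.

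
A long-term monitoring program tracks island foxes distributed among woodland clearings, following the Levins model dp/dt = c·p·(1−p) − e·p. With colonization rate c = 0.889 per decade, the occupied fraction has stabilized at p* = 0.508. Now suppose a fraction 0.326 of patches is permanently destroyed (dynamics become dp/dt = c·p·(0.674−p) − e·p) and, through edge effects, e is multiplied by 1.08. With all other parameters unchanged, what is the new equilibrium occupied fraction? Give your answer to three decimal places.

Balance c(1−p*) = e gives e = 0.889×(1 − 0.50800) = 0.43739.
New p* = 0.674 − e/c = 0.674 − 0.47238/0.88900 = 0.14264.

0.143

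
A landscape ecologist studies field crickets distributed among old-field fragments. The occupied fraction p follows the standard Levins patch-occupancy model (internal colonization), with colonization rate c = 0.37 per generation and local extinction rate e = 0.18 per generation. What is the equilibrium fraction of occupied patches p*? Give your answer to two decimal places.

At equilibrium, colonization balances extinction: c·p*·(1−p*) = e·p*.
So p* = 1 − e/c = 1 − 0.18/0.37 = 1 − 0.4865 = 0.5135.

0.51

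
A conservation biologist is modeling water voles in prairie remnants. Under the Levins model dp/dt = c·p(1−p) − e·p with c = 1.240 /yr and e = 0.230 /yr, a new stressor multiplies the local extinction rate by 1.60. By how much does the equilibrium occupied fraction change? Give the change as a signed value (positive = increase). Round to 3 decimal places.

-0.111

Before: p* = 1 − 0.230/1.240 = 0.8145.
After the change, c = 1.24, e = 0.368, so p* = 1 − 0.368/1.24 = 0.7032.
Δp* = 0.7032 − 0.8145 = -0.1113.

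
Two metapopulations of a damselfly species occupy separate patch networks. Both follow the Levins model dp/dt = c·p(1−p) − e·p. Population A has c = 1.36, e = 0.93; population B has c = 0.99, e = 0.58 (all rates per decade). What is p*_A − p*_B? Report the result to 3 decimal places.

A: p*_A = 1 − 0.93/1.36 = 0.3162.
B: p*_B = 1 − 0.58/0.99 = 0.4141.
p*_A − p*_B = 0.3162 − 0.4141 = -0.0980.

-0.098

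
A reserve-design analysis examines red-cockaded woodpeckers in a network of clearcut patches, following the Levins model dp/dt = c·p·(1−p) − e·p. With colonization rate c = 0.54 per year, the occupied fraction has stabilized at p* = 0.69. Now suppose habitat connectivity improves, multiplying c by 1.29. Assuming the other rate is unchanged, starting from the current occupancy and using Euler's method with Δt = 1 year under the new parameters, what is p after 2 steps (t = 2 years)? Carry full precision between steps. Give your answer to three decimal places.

Balance c(1−p*) = e gives e = 0.54×(1 − 0.69000) = 0.16740.
Starting from p₀ = 0.69000; update p ← p + (dp/dt)·Δt with the new parameters.
t = 1: p = 0.69000 + (+0.03350) = 0.72350
t = 2: p = 0.72350 + (+0.01824) = 0.74174

0.742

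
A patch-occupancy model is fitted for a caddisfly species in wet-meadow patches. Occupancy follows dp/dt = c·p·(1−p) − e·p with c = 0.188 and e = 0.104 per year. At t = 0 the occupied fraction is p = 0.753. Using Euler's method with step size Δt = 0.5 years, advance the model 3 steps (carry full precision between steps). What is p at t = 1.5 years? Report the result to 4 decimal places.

Update rule: p ← p + [c·p·(1−p) − e·p]·Δt with Δt = 0.5.
step 1: Δp = -0.02167, p = 0.73133
step 2: Δp = -0.01956, p = 0.71177
step 3: Δp = -0.01773, p = 0.69404

0.6940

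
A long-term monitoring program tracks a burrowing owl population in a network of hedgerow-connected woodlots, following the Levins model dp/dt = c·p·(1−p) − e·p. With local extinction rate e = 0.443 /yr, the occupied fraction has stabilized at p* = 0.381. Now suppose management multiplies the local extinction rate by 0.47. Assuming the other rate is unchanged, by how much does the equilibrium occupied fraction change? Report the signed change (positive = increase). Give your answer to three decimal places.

0.328

Balance c(1−p*) = e gives c = e/(1 − 0.38100) = 0.443/0.61900 = 0.71567.
New p* = 1 − e/c = 1 − 0.20821/0.71567 = 0.70907.
Δp* = 0.70907 − 0.38100 = +0.32807.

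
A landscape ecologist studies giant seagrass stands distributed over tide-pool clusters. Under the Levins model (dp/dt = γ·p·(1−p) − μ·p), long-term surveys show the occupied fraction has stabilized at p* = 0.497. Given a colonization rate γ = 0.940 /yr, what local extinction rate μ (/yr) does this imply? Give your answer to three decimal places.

0.473

At equilibrium γ(1−p*) = μ.
μ = 0.940 × (1 − 0.497) = 0.940 × 0.5030 = 0.4728.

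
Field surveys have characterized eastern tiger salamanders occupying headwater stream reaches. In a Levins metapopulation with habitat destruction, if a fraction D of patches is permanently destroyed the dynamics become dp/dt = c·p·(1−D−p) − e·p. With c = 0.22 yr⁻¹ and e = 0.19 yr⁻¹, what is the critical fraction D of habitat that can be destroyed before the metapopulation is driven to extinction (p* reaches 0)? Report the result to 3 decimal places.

0.136

The nontrivial equilibrium is p* = (1−D) − e/c; extinction occurs when this hits zero.
So D_crit = 1 − e/c = 1 − 0.19/0.22 = 1 − 0.8636 = 0.1364.
Note this equals the original equilibrium occupancy — the Levins extinction-debt result.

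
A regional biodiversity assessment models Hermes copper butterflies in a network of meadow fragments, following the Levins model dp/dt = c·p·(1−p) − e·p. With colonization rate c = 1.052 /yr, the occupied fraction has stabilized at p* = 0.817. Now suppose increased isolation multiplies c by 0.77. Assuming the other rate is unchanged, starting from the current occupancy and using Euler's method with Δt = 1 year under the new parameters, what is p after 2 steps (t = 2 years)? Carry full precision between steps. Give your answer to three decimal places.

0.769

Balance c(1−p*) = e gives e = 1.052×(1 − 0.81700) = 0.19252.
Starting from p₀ = 0.81700; update p ← p + (dp/dt)·Δt with the new parameters.
p: 0.81700 → 0.78082  (Δp = -0.03618)
p: 0.78082 → 0.76913  (Δp = -0.01169)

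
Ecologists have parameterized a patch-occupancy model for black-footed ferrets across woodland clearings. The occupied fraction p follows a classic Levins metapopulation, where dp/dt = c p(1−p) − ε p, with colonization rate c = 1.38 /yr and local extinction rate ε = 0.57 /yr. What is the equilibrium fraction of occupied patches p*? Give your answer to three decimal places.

0.587

At equilibrium, colonization balances extinction: c·p*·(1−p*) = ε·p*.
So p* = 1 − ε/c = 1 − 0.57/1.38 = 1 − 0.4130 = 0.5870.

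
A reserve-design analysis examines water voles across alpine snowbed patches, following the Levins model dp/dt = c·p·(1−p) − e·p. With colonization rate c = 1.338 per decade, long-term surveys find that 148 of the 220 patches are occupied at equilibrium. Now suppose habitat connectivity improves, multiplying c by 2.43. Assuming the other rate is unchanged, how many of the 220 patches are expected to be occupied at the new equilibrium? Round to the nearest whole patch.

190

Observed p* = 148/220 = 0.67273.
Balance c(1−p*) = e gives e = 1.338×(1 − 0.67273) = 0.43789.
New p* = 1 − e/c = 1 − 0.43789/3.25134 = 0.86532.
Expected occupied = 220 × 0.86532 = 190.37 ≈ 190.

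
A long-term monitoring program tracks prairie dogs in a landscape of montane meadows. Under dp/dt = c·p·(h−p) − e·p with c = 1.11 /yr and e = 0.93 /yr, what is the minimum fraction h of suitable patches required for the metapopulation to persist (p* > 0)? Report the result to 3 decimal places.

0.838

p* = h − e/c is positive only when h > e/c.
h_min = e/c = 0.93/1.11 = 0.8378.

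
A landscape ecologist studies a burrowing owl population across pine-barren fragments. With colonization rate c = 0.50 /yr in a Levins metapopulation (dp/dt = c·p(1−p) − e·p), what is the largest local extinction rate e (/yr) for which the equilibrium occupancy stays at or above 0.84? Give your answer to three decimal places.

0.080

1 − e/c ≥ 0.84 ⇒ e ≤ c(1 − 0.84) = 0.50 × 0.1600.
e_max = 0.0800.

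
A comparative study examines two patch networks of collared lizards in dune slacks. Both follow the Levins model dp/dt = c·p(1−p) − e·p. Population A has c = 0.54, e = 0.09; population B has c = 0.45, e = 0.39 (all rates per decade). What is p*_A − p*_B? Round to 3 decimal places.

0.700

A: p*_A = 1 − 0.09/0.54 = 0.8333.
B: p*_B = 1 − 0.39/0.45 = 0.1333.
p*_A − p*_B = 0.8333 − 0.1333 = 0.7000.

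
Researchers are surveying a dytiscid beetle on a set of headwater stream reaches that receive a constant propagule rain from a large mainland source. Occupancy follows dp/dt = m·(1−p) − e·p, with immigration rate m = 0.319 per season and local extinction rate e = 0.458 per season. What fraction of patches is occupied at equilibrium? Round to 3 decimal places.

Setting dp/dt = 0: m − m·p* = e·p*, so m = (m+e)·p*.
p* = m/(m+e) = 0.319/(0.319+0.458) = 0.319/0.7770 = 0.4106.

0.411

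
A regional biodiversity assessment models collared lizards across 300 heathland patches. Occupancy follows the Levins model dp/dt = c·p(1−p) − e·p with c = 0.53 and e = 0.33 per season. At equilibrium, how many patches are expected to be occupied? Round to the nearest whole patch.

113

p* = 1 − e/c = 1 − 0.33/0.53 = 0.3774.
Expected occupied patches = N × p* = 300 × 0.3774 = 113.21 ≈ 113.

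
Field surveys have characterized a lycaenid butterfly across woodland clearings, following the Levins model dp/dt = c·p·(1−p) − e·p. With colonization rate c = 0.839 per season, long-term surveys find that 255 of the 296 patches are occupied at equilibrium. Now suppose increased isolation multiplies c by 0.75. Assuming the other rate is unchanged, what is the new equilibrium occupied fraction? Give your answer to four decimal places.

Observed p* = 255/296 = 0.86149.
Balance c(1−p*) = e gives e = 0.839×(1 − 0.86149) = 0.11621.
New p* = 1 − e/c = 1 − 0.11621/0.62925 = 0.81532.

0.8153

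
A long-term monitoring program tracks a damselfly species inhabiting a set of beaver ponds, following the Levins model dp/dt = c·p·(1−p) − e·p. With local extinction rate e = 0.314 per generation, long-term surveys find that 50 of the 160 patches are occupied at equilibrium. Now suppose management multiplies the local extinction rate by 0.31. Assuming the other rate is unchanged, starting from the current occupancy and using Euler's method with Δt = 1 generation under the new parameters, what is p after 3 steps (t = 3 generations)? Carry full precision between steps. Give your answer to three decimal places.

0.520

Observed p* = 50/160 = 0.31250.
Balance c(1−p*) = e gives c = e/(1 − 0.31250) = 0.314/0.68750 = 0.45673.
Starting from p₀ = 0.31250; update p ← p + (dp/dt)·Δt with the new parameters.
t = 1: p = 0.31250 + (+0.06771) = 0.38021
t = 2: p = 0.38021 + (+0.07062) = 0.45082
t = 3: p = 0.45082 + (+0.06919) = 0.52002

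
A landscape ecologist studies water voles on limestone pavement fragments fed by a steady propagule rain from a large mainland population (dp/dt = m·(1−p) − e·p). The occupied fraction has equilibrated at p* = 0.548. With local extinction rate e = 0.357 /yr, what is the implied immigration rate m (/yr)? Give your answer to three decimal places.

At equilibrium m(1−p*) = e·p*, so m = e·p*/(1−p*).
m = 0.357 × 0.548 / 0.4520 = 0.1956/0.4520 = 0.4328.

0.433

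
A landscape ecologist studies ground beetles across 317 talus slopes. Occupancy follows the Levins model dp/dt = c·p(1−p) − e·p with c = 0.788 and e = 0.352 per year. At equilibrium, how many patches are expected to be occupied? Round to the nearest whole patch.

175

p* = 1 − e/c = 1 − 0.352/0.788 = 0.5533.
Expected occupied patches = N × p* = 317 × 0.5533 = 175.40 ≈ 175.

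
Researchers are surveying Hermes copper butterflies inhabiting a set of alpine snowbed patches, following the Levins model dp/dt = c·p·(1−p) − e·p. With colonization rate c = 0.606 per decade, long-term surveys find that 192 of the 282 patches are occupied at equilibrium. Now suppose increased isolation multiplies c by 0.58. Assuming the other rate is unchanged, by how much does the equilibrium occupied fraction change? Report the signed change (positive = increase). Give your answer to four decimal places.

Observed p* = 192/282 = 0.68085.
Balance c(1−p*) = e gives e = 0.606×(1 − 0.68085) = 0.19340.
New p* = 1 − e/c = 1 − 0.19340/0.35148 = 0.44976.
Δp* = 0.44976 − 0.68085 = -0.23109.

-0.2311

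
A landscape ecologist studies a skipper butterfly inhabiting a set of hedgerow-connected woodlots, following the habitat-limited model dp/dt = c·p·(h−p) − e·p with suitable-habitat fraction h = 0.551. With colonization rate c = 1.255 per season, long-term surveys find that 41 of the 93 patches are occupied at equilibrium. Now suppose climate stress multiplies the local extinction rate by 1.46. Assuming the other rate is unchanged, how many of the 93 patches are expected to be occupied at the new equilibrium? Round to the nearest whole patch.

36

Observed p* = 41/93 = 0.44086.
Balance c(h−p*) = e gives e = 1.255×(0.551 − 0.44086) = 0.13823.
New p* = 0.551 − e/c = 0.551 − 0.20182/1.25500 = 0.39019.
Expected occupied = 93 × 0.39019 = 36.29 ≈ 36.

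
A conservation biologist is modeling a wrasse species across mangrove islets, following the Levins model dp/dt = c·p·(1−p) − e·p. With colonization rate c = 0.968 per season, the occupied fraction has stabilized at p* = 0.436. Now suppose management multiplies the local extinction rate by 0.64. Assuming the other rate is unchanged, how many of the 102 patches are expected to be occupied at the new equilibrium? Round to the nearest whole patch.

Balance c(1−p*) = e gives e = 0.968×(1 − 0.43600) = 0.54595.
New p* = 1 − e/c = 1 − 0.34941/0.96800 = 0.63904.
Expected occupied = 102 × 0.63904 = 65.18 ≈ 65.

65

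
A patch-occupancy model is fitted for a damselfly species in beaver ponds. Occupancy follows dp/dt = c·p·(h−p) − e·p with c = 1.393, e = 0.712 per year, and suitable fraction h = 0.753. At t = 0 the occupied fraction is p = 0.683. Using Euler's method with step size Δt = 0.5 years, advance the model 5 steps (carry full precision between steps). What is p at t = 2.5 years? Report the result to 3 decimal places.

Update rule: p ← p + [c·p·(h−p) − e·p]·Δt with Δt = 0.5.
step 1: Δp = -0.20985, p = 0.47315
step 2: Δp = -0.07622, p = 0.39693
step 3: Δp = -0.04287, p = 0.35406
step 4: Δp = -0.02767, p = 0.32640
step 5: Δp = -0.01922, p = 0.30718

0.307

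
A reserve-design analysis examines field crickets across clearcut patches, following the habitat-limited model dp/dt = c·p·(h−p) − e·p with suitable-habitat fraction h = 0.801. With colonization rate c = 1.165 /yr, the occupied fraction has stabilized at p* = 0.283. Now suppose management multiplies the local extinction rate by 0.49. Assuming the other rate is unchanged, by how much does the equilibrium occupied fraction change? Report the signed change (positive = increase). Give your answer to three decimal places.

Balance c(h−p*) = e gives e = 1.165×(0.801 − 0.28300) = 0.60347.
New p* = 0.801 − e/c = 0.801 − 0.29570/1.16500 = 0.54718.
Δp* = 0.54718 − 0.28300 = +0.26418.

0.264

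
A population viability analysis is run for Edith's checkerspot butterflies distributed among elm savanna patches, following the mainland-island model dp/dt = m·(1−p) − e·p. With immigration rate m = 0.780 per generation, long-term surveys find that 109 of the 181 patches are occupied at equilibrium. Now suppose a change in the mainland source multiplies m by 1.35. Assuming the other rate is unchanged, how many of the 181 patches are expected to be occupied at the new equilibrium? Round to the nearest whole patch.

Observed p* = 109/181 = 0.60221.
Balance m(1−p*) = e·p* gives e = m(1−p*)/p* = 0.780×0.39779/0.60221 = 0.51523.
New p* = m/(m+e) = 1.05300/(1.05300+0.51523) = 0.67146.
Expected occupied = 181 × 0.67146 = 121.53 ≈ 122.

122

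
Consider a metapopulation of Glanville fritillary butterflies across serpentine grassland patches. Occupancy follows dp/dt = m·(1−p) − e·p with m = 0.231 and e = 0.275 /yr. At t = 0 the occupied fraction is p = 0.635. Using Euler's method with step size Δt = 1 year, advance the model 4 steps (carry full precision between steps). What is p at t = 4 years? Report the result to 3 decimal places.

Update rule: p ← p + [m·(1−p) − e·p]·Δt with Δt = 1.
t = 1: p = 0.63500 + (-0.09031) = 0.54469
t = 2: p = 0.54469 + (-0.04461) = 0.50008
t = 3: p = 0.50008 + (-0.02204) = 0.47804
t = 4: p = 0.47804 + (-0.01089) = 0.46715

0.467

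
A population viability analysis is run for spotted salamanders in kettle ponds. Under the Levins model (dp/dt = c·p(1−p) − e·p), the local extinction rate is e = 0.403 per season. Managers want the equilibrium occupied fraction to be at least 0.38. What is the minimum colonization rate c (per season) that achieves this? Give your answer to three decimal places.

p* = 1 − e/c ≥ 0.38 requires e/c ≤ 0.6200, i.e. c ≥ e/0.6200.
c_min = 0.403/0.6200 = 0.6500.

0.650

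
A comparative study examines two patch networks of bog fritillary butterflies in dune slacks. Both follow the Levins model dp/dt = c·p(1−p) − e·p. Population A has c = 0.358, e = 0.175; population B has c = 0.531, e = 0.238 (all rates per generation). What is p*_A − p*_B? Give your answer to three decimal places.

A: p*_A = 1 − 0.175/0.358 = 0.5112.
B: p*_B = 1 − 0.238/0.531 = 0.5518.
p*_A − p*_B = 0.5112 − 0.5518 = -0.0406.

-0.041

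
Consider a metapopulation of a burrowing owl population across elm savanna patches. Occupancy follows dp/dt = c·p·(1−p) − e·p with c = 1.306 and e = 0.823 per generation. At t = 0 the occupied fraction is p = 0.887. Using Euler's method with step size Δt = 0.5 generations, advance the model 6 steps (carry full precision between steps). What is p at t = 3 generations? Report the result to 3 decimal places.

Update rule: p ← p + [c·p·(1−p) − e·p]·Δt with Δt = 0.5.
t = 0.5: p = 0.88700 + (-0.29955) = 0.58745
t = 1: p = 0.58745 + (-0.08348) = 0.50397
t = 1.5: p = 0.50397 + (-0.04414) = 0.45983
t = 2: p = 0.45983 + (-0.02702) = 0.43280
t = 2.5: p = 0.43280 + (-0.01780) = 0.41501
t = 3: p = 0.41501 + (-0.01224) = 0.40276

0.403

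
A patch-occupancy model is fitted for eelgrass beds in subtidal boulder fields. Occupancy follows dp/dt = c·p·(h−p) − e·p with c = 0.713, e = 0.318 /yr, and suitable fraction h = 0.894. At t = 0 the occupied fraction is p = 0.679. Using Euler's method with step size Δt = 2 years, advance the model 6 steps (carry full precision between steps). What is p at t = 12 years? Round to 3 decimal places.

Update rule: p ← p + [c·p·(h−p) − e·p]·Δt with Δt = 2.
step 1: Δp = -0.22367, p = 0.45533
step 2: Δp = -0.00476, p = 0.45057
step 3: Δp = -0.00165, p = 0.44892
step 4: Δp = -0.00059, p = 0.44833
step 5: Δp = -0.00021, p = 0.44812
step 6: Δp = -0.00008, p = 0.44804

0.448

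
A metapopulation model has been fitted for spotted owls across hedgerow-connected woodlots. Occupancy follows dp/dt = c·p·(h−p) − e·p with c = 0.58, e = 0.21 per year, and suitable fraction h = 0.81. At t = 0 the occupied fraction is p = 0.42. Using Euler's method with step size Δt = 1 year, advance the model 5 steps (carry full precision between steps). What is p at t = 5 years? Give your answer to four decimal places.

0.4413

Update rule: p ← p + [c·p·(h−p) − e·p]·Δt with Δt = 1.
t = 1: p = 0.42000 + (+0.00680) = 0.42680
t = 2: p = 0.42680 + (+0.00523) = 0.43203
t = 3: p = 0.43203 + (+0.00398) = 0.43602
t = 4: p = 0.43602 + (+0.00301) = 0.43903
t = 5: p = 0.43903 + (+0.00227) = 0.44130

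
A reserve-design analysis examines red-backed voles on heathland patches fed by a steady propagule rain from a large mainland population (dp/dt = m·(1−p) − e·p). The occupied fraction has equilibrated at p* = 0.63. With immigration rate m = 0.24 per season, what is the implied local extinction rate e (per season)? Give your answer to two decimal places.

0.14

At equilibrium m(1−p*) = e·p*, so e = m(1−p*)/p*.
e = 0.24 × 0.3700 / 0.63 = 0.1410.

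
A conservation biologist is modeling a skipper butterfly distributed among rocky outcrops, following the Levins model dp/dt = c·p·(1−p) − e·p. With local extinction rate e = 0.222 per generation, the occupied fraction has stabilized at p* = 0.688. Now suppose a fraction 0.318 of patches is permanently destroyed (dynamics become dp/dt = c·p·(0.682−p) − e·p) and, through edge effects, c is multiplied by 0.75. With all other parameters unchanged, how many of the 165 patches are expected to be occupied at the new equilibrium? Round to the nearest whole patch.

Balance c(1−p*) = e gives c = e/(1 − 0.68800) = 0.222/0.31200 = 0.71154.
New p* = 0.682 − e/c = 0.682 − 0.22200/0.53365 = 0.26600.
Expected occupied = 165 × 0.26600 = 43.89 ≈ 44.

44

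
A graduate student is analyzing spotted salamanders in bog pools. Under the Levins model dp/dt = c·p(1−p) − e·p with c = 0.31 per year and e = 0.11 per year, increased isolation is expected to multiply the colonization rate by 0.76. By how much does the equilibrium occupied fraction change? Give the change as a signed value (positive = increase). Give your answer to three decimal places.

-0.112

Before: p* = 1 − 0.11/0.31 = 0.6452.
After the change, c = 0.2356, e = 0.11, so p* = 1 − 0.11/0.2356 = 0.5331.
Δp* = 0.5331 − 0.6452 = -0.1121.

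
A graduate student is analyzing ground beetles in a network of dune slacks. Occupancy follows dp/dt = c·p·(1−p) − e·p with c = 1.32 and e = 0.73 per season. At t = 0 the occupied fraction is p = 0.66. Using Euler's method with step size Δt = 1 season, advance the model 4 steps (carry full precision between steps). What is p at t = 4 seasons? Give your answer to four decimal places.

0.4486

Update rule: p ← p + [c·p·(1−p) − e·p]·Δt with Δt = 1.
step 1: Δp = -0.18559, p = 0.47441
step 2: Δp = -0.01718, p = 0.45723
step 3: Δp = -0.00619, p = 0.45104
step 4: Δp = -0.00242, p = 0.44861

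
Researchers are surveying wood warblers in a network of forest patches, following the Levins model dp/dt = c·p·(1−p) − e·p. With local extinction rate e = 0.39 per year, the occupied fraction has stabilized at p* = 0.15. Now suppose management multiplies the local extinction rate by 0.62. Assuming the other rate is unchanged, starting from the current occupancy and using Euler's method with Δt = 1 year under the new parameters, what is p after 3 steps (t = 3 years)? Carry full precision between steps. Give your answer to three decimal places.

0.221

Balance c(1−p*) = e gives c = e/(1 − 0.15000) = 0.39/0.85000 = 0.45882.
Starting from p₀ = 0.15000; update p ← p + (dp/dt)·Δt with the new parameters.
p: 0.15000 → 0.17223  (Δp = +0.02223)
p: 0.17223 → 0.19600  (Δp = +0.02377)
p: 0.19600 → 0.22091  (Δp = +0.02491)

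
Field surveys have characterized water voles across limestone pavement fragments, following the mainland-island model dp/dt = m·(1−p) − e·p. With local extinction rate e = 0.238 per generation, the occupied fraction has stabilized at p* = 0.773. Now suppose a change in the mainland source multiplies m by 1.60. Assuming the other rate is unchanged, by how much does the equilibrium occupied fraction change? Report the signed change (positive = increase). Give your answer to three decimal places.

Balance m(1−p*) = e·p* gives m = e·p*/(1−p*) = 0.238×0.77300/0.22700 = 0.81046.
New p* = m/(m+e) = 1.29674/(1.29674+0.23800) = 0.84492.
Δp* = 0.84492 − 0.77300 = +0.07192.

0.072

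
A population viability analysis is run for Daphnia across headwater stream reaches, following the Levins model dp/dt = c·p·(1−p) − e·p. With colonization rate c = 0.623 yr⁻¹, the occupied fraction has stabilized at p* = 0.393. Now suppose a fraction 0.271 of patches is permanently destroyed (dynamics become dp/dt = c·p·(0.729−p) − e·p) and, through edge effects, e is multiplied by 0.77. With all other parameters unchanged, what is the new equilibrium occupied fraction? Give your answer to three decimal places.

Balance c(1−p*) = e gives e = 0.623×(1 − 0.39300) = 0.37816.
New p* = 0.729 − e/c = 0.729 − 0.29118/0.62300 = 0.26162.

0.262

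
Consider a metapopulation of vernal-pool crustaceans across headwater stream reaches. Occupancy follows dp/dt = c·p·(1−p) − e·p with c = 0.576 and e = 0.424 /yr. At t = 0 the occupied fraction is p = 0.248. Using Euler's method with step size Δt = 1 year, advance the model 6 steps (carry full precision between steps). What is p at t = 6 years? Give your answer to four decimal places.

Update rule: p ← p + [c·p·(1−p) − e·p]·Δt with Δt = 1.
p: 0.24800 → 0.25027  (Δp = +0.00227)
p: 0.25027 → 0.25223  (Δp = +0.00196)
p: 0.25223 → 0.25393  (Δp = +0.00169)
p: 0.25393 → 0.25538  (Δp = +0.00146)
p: 0.25538 → 0.25663  (Δp = +0.00125)
p: 0.25663 → 0.25771  (Δp = +0.00107)

0.2577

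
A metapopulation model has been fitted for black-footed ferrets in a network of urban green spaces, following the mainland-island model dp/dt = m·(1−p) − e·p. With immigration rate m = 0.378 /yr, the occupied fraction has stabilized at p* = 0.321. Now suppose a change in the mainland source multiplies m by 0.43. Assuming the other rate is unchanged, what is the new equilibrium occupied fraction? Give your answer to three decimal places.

0.169

Balance m(1−p*) = e·p* gives e = m(1−p*)/p* = 0.378×0.67900/0.32100 = 0.79957.
New p* = m/(m+e) = 0.16254/(0.16254+0.79957) = 0.16894.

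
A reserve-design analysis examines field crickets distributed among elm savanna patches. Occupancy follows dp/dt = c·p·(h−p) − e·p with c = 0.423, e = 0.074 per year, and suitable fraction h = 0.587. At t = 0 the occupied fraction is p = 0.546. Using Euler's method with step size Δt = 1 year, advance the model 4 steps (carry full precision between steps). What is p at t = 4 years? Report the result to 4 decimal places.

0.4630

Update rule: p ← p + [c·p·(h−p) − e·p]·Δt with Δt = 1.
t = 1: p = 0.54600 + (-0.03093) = 0.51507
t = 2: p = 0.51507 + (-0.02244) = 0.49262
t = 3: p = 0.49262 + (-0.01679) = 0.47584
t = 4: p = 0.47584 + (-0.01284) = 0.46300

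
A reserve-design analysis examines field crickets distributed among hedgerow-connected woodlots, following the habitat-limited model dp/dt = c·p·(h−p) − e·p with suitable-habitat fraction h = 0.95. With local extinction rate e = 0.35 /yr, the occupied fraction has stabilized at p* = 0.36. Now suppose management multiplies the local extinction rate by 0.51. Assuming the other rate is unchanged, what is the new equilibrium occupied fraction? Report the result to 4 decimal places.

0.6491

Balance c(h−p*) = e gives c = e/(0.95 − 0.36000) = 0.35/0.59000 = 0.59322.
New p* = 0.95 − e/c = 0.95 − 0.17850/0.59322 = 0.64910.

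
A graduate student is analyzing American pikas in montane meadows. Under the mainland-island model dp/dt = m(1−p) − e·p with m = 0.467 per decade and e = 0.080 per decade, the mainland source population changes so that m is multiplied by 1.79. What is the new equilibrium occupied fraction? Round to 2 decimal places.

0.91

Before: p* = 0.467/(0.467+0.080) = 0.8537.
After: m = 0.83593, e = 0.08; p* = 0.83593/0.9159 = 0.9127.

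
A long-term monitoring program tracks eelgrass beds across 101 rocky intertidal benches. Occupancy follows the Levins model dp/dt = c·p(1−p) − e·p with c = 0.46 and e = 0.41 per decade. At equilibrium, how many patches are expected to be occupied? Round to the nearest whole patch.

p* = 1 − e/c = 1 − 0.41/0.46 = 0.1087.
Expected occupied patches = N × p* = 101 × 0.1087 = 10.98 ≈ 11.

11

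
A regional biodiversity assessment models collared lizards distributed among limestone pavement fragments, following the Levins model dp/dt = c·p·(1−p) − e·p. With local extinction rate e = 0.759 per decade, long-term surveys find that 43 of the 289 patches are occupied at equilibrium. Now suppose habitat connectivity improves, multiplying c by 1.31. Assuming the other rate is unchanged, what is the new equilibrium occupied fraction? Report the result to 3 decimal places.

Observed p* = 43/289 = 0.14879.
Balance c(1−p*) = e gives c = e/(1 − 0.14879) = 0.759/0.85121 = 0.89167.
New p* = 1 − e/c = 1 − 0.75900/1.16809 = 0.35022.

0.350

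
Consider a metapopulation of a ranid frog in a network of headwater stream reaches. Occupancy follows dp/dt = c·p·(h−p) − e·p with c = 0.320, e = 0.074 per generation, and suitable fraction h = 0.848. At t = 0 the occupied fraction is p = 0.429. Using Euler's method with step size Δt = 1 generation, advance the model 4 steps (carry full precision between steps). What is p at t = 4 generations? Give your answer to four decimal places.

Update rule: p ← p + [c·p·(h−p) − e·p]·Δt with Δt = 1.
t = 1: p = 0.42900 + (+0.02577) = 0.45477
t = 2: p = 0.45477 + (+0.02357) = 0.47835
t = 3: p = 0.47835 + (+0.02119) = 0.49953
t = 4: p = 0.49953 + (+0.01874) = 0.51827

0.5183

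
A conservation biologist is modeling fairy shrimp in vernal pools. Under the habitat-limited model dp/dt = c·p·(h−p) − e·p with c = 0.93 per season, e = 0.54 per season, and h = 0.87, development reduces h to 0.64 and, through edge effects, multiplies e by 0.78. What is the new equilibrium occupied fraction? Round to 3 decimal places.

Before: p* = h − e/c = 0.87 − 0.54/0.93 = 0.87 − 0.5806 = 0.2894.
After: c = 0.93, e = 0.4212, h = 0.64; p* = 0.64 − 0.4212/0.93 = 0.1871.

0.187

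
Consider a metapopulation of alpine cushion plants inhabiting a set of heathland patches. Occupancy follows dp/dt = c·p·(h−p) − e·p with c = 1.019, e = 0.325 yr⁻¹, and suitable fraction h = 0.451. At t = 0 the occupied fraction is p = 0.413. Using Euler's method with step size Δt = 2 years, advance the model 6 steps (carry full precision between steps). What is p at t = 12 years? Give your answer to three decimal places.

0.139

Update rule: p ← p + [c·p·(h−p) − e·p]·Δt with Δt = 2.
step 1: Δp = -0.23647, p = 0.17653
step 2: Δp = -0.01600, p = 0.16053
step 3: Δp = -0.00932, p = 0.15122
step 4: Δp = -0.00590, p = 0.14531
step 5: Δp = -0.00393, p = 0.14139
step 6: Δp = -0.00269, p = 0.13870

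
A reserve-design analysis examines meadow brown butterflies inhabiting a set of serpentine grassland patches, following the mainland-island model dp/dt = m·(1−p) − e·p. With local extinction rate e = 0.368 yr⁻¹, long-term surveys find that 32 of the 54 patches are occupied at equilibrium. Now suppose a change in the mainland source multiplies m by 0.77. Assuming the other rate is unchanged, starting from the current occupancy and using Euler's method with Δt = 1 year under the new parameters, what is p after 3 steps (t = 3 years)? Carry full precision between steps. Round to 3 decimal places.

0.529

Observed p* = 32/54 = 0.59259.
Balance m(1−p*) = e·p* gives m = e·p*/(1−p*) = 0.368×0.59259/0.40741 = 0.53527.
Starting from p₀ = 0.59259; update p ← p + (dp/dt)·Δt with the new parameters.
p: 0.59259 → 0.54244  (Δp = -0.05016)
p: 0.54244 → 0.53141  (Δp = -0.01103)
p: 0.53141 → 0.52898  (Δp = -0.00242)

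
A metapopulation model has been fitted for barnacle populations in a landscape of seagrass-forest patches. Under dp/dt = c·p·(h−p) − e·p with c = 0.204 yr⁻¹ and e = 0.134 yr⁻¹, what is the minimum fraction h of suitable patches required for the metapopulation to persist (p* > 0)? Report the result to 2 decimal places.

p* = h − e/c is positive only when h > e/c.
h_min = e/c = 0.134/0.204 = 0.6569.

0.66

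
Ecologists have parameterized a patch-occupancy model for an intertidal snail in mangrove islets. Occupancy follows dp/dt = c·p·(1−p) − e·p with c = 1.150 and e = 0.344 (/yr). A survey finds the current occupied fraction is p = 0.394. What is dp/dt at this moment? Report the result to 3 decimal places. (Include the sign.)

Colonization term: c·p·(1−p) = 1.150×0.394×0.6060 = 0.27458.
Extinction term: e·p = 0.13554.
dp/dt = 0.27458 − 0.13554 = 0.13904.

0.139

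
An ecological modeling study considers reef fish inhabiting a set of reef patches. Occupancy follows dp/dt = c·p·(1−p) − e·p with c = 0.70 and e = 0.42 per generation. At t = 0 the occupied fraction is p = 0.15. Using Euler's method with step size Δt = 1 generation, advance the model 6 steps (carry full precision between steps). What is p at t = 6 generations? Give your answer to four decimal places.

Update rule: p ← p + [c·p·(1−p) − e·p]·Δt with Δt = 1.
p: 0.15000 → 0.17625  (Δp = +0.02625)
p: 0.17625 → 0.20386  (Δp = +0.02761)
p: 0.20386 → 0.23184  (Δp = +0.02799)
p: 0.23184 → 0.25913  (Δp = +0.02729)
p: 0.25913 → 0.28469  (Δp = +0.02555)
p: 0.28469 → 0.30767  (Δp = +0.02298)

0.3077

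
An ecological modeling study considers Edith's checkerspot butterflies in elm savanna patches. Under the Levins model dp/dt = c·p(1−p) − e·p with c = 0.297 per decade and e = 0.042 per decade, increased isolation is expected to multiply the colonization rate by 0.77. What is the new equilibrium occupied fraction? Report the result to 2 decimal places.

0.82

Before: p* = 1 − 0.042/0.297 = 0.8586.
After the change, c = 0.22869, e = 0.042, so p* = 1 − 0.042/0.22869 = 0.8163.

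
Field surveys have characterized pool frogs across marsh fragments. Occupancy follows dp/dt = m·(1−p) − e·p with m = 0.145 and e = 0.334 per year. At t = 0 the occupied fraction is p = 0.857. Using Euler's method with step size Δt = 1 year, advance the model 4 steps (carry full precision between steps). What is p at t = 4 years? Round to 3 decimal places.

Update rule: p ← p + [m·(1−p) − e·p]·Δt with Δt = 1.
p: 0.85700 → 0.59150  (Δp = -0.26550)
p: 0.59150 → 0.45317  (Δp = -0.13833)
p: 0.45317 → 0.38110  (Δp = -0.07207)
p: 0.38110 → 0.34355  (Δp = -0.03755)

0.344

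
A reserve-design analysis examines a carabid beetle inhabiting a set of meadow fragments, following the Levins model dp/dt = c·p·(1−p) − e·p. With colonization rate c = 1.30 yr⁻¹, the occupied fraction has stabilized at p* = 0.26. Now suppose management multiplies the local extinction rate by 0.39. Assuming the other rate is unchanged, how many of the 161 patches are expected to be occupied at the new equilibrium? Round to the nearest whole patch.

Balance c(1−p*) = e gives e = 1.30×(1 − 0.26000) = 0.96200.
New p* = 1 − e/c = 1 − 0.37518/1.30000 = 0.71140.
Expected occupied = 161 × 0.71140 = 114.54 ≈ 115.

115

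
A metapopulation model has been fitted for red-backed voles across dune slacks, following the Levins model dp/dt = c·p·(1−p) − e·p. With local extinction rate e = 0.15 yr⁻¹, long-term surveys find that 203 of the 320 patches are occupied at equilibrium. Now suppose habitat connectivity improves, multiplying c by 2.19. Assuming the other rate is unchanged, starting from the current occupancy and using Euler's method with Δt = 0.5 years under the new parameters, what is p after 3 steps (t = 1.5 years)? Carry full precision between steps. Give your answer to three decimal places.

Observed p* = 203/320 = 0.63438.
Balance c(1−p*) = e gives c = e/(1 − 0.63438) = 0.15/0.36562 = 0.41026.
Starting from p₀ = 0.63438; update p ← p + (dp/dt)·Δt with the new parameters.
t = 0.5: p = 0.63438 + (+0.05662) = 0.69099
t = 1: p = 0.69099 + (+0.04410) = 0.73509
t = 1.5: p = 0.73509 + (+0.03235) = 0.76744

0.767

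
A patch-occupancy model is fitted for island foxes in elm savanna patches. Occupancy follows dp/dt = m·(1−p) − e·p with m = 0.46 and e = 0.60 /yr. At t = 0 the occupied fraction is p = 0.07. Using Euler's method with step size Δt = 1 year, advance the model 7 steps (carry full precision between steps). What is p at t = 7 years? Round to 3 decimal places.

Update rule: p ← p + [m·(1−p) − e·p]·Δt with Δt = 1.
  1  |  dp/dt·Δt = +0.385800  |  p_1 = 0.455800
  2  |  dp/dt·Δt = -0.023148  |  p_2 = 0.432652
  3  |  dp/dt·Δt = +0.001389  |  p_3 = 0.434041
  4  |  dp/dt·Δt = -0.000083  |  p_4 = 0.433958
  5  |  dp/dt·Δt = +0.000005  |  p_5 = 0.433963
  6  |  dp/dt·Δt = -0.000000  |  p_6 = 0.433962
  7  |  dp/dt·Δt = +0.000000  |  p_7 = 0.433962

0.434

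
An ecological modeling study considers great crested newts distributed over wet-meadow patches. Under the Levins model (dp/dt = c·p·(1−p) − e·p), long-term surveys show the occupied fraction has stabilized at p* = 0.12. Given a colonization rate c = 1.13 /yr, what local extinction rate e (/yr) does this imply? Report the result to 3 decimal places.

At equilibrium c(1−p*) = e.
e = 1.13 × (1 − 0.12) = 1.13 × 0.8800 = 0.9944.

0.994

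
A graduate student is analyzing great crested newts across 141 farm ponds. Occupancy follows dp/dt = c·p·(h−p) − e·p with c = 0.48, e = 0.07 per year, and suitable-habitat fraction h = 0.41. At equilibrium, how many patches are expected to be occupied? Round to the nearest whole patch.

p* = h − e/c = 0.41 − 0.1458 = 0.2642.
Expected occupied patches = N × p* = 141 × 0.2642 = 37.25 ≈ 37.

37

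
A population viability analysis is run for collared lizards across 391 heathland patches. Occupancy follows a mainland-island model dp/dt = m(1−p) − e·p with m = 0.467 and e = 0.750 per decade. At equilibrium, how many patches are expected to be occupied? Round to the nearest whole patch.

150

p* = m/(m+e) = 0.467/1.2170 = 0.3837.
Expected occupied patches = N × p* = 391 × 0.3837 = 150.04 ≈ 150.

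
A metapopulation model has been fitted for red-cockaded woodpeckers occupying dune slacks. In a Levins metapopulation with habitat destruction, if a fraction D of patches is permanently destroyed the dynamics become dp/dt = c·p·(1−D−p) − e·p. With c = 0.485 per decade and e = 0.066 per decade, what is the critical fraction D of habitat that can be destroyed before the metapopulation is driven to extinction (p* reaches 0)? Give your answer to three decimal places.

The nontrivial equilibrium is p* = (1−D) − e/c; extinction occurs when this hits zero.
So D_crit = 1 − e/c = 1 − 0.066/0.485 = 1 − 0.1361 = 0.8639.
This equals the undisturbed p*, a classic result of Lande's extension.

0.864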